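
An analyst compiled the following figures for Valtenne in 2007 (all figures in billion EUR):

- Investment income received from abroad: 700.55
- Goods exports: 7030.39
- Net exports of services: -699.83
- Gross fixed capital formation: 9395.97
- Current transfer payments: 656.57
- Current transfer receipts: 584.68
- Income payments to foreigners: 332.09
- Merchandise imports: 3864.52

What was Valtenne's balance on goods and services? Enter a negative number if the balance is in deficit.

Goods balance = 7030.39 - 3864.52 = 3165.87
Services balance = -699.83
Trade balance (goods + services) = 3165.87 + (-699.83) = 2466.04

2466.04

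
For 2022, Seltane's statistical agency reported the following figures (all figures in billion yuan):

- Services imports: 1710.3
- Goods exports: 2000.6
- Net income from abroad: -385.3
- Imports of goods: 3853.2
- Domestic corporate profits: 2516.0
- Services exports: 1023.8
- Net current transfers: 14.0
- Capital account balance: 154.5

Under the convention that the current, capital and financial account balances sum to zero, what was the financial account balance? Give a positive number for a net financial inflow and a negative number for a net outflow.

Goods balance = 2000.6 - 3853.2 = -1852.6
Services balance = 1023.8 - 1710.3 = -686.5
Trade balance (goods + services) = -1852.6 + (-686.5) = -2539.1
Net primary income = -385.3
Net secondary income = 14.0
Current account = -2539.1 + (-385.3) + 14.0 = -2910.4
Financial account = -(-2910.4 + 154.5) = 2755.9

2755.9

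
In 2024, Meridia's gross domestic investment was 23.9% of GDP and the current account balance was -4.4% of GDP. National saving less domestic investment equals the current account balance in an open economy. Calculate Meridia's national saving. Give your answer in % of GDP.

S = I + CA = 23.9 + (-4.4) = 19.5

19.5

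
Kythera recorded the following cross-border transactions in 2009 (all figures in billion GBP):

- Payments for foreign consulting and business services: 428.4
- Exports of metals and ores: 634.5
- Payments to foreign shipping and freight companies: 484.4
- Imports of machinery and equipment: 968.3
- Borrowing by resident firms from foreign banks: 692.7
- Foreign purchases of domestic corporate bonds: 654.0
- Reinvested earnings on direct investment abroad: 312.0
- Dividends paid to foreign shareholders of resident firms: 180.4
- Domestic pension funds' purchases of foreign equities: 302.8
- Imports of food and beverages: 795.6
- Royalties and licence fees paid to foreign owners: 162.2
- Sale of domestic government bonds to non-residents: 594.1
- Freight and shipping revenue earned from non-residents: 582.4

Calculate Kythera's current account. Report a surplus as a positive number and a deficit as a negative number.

Goods: -795.6 + 634.5 - 968.3 = -1129.4
Services: -428.4 + 582.4 - 162.2 - 484.4 = -492.6
Primary income: 312.0 - 180.4 = 131.6
Current account = (-1129.4) + (-492.6) + 131.6 = -1490.4
(Excluded from the current account — financial account: borrowing by resident firms from foreign banks 692.7, foreign purchases of domestic corporate bonds 654.0, domestic pension funds' purchases of foreign equities 302.8, sale of domestic government bonds to non-residents 594.1.)

-1490.4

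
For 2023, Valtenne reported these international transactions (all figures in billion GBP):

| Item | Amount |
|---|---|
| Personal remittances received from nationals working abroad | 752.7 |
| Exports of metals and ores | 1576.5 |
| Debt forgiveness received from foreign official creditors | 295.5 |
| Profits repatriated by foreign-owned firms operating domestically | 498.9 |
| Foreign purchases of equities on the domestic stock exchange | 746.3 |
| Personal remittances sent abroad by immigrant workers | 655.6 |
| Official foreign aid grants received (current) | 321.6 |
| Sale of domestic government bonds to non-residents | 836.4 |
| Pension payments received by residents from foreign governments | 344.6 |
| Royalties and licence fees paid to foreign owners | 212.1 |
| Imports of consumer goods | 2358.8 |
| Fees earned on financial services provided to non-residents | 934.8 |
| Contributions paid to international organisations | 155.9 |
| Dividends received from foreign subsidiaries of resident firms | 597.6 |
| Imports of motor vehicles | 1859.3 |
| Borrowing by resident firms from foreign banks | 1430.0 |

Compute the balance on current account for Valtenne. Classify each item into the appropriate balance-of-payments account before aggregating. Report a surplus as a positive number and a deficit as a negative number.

Goods: 1576.5 - 1859.3 - 2358.8 = -2641.6
Services: -212.1 + 934.8 = 722.7
Primary income: 597.6 - 498.9 = 98.7
Secondary income: -655.6 + 752.7 - 155.9 + 344.6 + 321.6 = 607.4
Current account = (-2641.6) + 722.7 + 98.7 + 607.4 = -1212.8
(Excluded from the current account — capital account: debt forgiveness received from foreign official creditors 295.5; financial account: foreign purchases of equities on the domestic stock exchange 746.3, sale of domestic government bonds to non-residents 836.4, borrowing by resident firms from foreign banks 1430.0.)

-1212.8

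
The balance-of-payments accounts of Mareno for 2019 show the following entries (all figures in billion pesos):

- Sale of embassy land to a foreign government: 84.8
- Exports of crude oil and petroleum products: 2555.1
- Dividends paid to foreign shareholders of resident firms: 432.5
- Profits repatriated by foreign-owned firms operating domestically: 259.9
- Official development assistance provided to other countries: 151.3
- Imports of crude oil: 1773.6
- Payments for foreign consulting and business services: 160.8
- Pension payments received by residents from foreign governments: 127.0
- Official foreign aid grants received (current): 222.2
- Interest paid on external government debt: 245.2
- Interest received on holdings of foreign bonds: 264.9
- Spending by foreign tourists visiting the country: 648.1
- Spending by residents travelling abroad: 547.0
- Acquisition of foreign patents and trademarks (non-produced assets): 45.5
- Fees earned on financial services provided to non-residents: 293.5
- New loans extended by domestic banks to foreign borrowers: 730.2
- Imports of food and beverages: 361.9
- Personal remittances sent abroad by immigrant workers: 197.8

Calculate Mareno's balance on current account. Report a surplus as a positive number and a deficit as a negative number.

-19.2

Goods: -361.9 + 2555.1 - 1773.6 = 419.6
Services: 648.1 + 293.5 - 160.8 - 547.0 = 233.8
Primary income: 264.9 - 245.2 - 432.5 - 259.9 = -672.7
Secondary income: 127.0 + 222.2 - 151.3 - 197.8 = 0.1
Current account = 419.6 + 233.8 + (-672.7) + 0.1 = -19.2
(Excluded from the current account — capital account: sale of embassy land to a foreign government 84.8, acquisition of foreign patents and trademarks (non-produced assets) 45.5; financial account: new loans extended by domestic banks to foreign borrowers 730.2.)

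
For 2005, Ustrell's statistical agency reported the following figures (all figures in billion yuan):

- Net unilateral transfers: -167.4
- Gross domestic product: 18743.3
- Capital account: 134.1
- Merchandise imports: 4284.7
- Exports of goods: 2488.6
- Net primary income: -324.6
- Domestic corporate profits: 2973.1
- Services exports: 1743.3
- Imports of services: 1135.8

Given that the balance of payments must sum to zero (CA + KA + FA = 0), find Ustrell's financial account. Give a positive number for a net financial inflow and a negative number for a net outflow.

1546.5

Goods balance = 2488.6 - 4284.7 = -1796.1
Services balance = 1743.3 - 1135.8 = 607.5
Trade balance (goods + services) = -1796.1 + 607.5 = -1188.6
Net primary income = -324.6
Net secondary income = -167.4
Current account = -1188.6 + (-324.6) + (-167.4) = -1680.6
Financial account = -(-1680.6 + 134.1) = 1546.5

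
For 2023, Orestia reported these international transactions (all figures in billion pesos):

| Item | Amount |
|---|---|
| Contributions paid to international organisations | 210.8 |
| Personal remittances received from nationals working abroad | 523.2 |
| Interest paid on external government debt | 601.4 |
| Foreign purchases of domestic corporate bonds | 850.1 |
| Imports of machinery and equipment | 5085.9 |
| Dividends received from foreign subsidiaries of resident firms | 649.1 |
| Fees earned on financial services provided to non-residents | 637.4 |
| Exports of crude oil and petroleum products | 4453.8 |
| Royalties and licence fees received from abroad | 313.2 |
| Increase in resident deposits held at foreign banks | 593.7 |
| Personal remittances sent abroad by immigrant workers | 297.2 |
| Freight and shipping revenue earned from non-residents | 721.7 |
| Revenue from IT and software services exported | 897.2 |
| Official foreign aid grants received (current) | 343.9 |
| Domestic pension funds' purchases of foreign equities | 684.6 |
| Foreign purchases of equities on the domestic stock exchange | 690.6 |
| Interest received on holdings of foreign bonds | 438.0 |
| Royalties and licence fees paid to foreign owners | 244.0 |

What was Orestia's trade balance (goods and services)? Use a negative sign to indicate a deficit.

Goods: -5085.9 + 4453.8 = -632.1
Services: -244.0 + 313.2 + 637.4 + 897.2 + 721.7 = 2325.5
Trade balance = -632.1 + 2325.5 = 1693.4
(Excluded from the trade balance — secondary income: contributions paid to international organisations 210.8, personal remittances received from nationals working abroad 523.2, personal remittances sent abroad by immigrant workers 297.2, official foreign aid grants received (current) 343.9; primary income: interest paid on external government debt 601.4, dividends received from foreign subsidiaries of resident firms 649.1, interest received on holdings of foreign bonds 438.0; financial account: foreign purchases of domestic corporate bonds 850.1, increase in resident deposits held at foreign banks 593.7, domestic pension funds' purchases of foreign equities 684.6, foreign purchases of equities on the domestic stock exchange 690.6.)

1693.4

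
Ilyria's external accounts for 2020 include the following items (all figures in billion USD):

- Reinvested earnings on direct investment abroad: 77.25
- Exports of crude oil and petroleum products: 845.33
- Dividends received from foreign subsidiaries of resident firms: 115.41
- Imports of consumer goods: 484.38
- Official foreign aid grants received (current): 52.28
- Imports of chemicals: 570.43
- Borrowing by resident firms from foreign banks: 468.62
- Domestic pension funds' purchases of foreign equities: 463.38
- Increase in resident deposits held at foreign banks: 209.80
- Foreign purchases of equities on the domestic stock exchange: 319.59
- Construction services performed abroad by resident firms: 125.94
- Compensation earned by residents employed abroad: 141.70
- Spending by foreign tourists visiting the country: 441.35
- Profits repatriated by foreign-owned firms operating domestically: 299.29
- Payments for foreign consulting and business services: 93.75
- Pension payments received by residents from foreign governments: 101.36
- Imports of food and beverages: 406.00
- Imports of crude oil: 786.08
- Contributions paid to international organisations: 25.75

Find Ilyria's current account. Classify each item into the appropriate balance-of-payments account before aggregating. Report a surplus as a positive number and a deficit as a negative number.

Goods: -786.08 - 484.38 - 570.43 - 406.00 + 845.33 = -1401.56
Services: 125.94 - 93.75 + 441.35 = 473.54
Primary income: 77.25 + 141.70 - 299.29 + 115.41 = 35.07
Secondary income: -25.75 + 101.36 + 52.28 = 127.89
Current account = (-1401.56) + 473.54 + 35.07 + 127.89 = -765.06
(Excluded from the current account — financial account: borrowing by resident firms from foreign banks 468.62, domestic pension funds' purchases of foreign equities 463.38, increase in resident deposits held at foreign banks 209.80, foreign purchases of equities on the domestic stock exchange 319.59.)

-765.06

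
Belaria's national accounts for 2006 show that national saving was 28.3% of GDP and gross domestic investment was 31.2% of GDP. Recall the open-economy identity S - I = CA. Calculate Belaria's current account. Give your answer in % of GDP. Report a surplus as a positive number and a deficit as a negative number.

-2.9

CA = S - I = 28.3 - 31.2 = -2.9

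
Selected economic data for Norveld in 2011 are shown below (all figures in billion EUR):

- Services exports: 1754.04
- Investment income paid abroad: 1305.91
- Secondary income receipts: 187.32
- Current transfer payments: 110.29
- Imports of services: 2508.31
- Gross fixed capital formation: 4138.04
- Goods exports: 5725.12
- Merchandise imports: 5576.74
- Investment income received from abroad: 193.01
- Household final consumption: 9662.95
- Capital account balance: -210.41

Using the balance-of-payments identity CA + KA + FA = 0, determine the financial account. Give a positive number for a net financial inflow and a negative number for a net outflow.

1852.17

Goods balance = 5725.12 - 5576.74 = 148.38
Services balance = 1754.04 - 2508.31 = -754.27
Trade balance (goods + services) = 148.38 + (-754.27) = -605.89
Net primary income = 193.01 - 1305.91 = -1112.90
Net secondary income = 187.32 - 110.29 = 77.03
Current account = -605.89 + (-1112.90) + 77.03 = -1641.76
Financial account = -(-1641.76 + (-210.41)) = 1852.17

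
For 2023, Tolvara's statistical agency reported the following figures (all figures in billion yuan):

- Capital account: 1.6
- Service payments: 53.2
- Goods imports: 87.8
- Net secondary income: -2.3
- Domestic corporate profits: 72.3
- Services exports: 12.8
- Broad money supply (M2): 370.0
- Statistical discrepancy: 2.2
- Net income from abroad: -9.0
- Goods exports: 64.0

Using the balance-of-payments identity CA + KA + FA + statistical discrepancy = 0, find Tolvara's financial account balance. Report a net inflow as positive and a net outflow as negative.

71.7

Goods balance = 64.0 - 87.8 = -23.8
Services balance = 12.8 - 53.2 = -40.4
Trade balance (goods + services) = -23.8 + (-40.4) = -64.2
Net primary income = -9.0
Net secondary income = -2.3
Current account = -64.2 + (-9.0) + (-2.3) = -75.5
Financial account = -(-75.5 + 1.6 + 2.2) = 71.7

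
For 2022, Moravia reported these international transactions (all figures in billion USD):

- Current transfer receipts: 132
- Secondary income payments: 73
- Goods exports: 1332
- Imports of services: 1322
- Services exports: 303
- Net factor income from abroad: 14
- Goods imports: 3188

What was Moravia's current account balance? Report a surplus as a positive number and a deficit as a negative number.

Goods balance = 1332 - 3188 = -1856
Services balance = 303 - 1322 = -1019
Trade balance (goods + services) = -1856 + (-1019) = -2875
Net primary income = 14
Net secondary income = 132 - 73 = 59
Current account = -2875 + 14 + 59 = -2802

-2802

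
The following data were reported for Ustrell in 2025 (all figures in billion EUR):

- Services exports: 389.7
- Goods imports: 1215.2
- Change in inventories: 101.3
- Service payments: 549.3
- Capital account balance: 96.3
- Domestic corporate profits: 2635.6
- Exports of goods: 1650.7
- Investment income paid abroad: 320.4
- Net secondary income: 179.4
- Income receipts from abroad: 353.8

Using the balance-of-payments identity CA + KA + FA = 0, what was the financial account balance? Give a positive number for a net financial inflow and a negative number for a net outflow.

-585.0

Goods balance = 1650.7 - 1215.2 = 435.5
Services balance = 389.7 - 549.3 = -159.6
Trade balance (goods + services) = 435.5 + (-159.6) = 275.9
Net primary income = 353.8 - 320.4 = 33.4
Net secondary income = 179.4
Current account = 275.9 + 33.4 + 179.4 = 488.7
Financial account = -(488.7 + 96.3) = -585.0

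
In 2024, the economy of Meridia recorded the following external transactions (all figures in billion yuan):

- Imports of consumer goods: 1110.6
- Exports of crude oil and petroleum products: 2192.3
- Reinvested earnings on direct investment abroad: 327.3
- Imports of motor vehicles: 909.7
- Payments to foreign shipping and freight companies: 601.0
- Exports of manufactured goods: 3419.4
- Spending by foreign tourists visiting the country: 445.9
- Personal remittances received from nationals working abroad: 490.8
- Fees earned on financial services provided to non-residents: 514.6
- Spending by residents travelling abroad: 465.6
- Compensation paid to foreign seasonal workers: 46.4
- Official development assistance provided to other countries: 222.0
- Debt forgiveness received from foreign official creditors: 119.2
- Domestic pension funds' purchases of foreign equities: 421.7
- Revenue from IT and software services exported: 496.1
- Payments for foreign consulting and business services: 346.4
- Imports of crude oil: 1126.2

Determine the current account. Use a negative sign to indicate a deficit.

Goods: 2192.3 + 3419.4 - 909.7 - 1126.2 - 1110.6 = 2465.2
Services: 496.1 - 601.0 - 346.4 - 465.6 + 445.9 + 514.6 = 43.6
Primary income: -46.4 + 327.3 = 280.9
Secondary income: -222.0 + 490.8 = 268.8
Current account = 2465.2 + 43.6 + 280.9 + 268.8 = 3058.5
(Excluded from the current account — capital account: debt forgiveness received from foreign official creditors 119.2; financial account: domestic pension funds' purchases of foreign equities 421.7.)

3058.5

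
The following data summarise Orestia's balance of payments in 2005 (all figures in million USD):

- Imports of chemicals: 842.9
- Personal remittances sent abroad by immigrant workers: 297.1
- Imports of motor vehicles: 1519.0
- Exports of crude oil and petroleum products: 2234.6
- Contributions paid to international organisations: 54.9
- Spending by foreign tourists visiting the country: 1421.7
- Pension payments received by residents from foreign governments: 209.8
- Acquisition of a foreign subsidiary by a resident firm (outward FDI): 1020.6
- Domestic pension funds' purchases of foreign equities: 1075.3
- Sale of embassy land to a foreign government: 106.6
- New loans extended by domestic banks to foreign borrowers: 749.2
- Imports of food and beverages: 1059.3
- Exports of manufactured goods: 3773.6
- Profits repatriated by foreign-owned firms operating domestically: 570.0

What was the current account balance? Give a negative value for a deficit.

Goods: -1519.0 - 842.9 + 2234.6 + 3773.6 - 1059.3 = 2587.0
Services: 1421.7
Primary income: -570.0
Secondary income: -54.9 - 297.1 + 209.8 = -142.2
Current account = 2587.0 + 1421.7 + (-570.0) + (-142.2) = 3296.5
(Excluded from the current account — financial account: acquisition of a foreign subsidiary by a resident firm (outward FDI) 1020.6, domestic pension funds' purchases of foreign equities 1075.3, new loans extended by domestic banks to foreign borrowers 749.2; capital account: sale of embassy land to a foreign government 106.6.)

3296.5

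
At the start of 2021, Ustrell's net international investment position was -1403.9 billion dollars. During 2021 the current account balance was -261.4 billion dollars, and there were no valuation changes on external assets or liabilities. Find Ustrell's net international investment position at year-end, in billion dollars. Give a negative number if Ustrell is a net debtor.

With no valuation effects, change in NIIP = current account = -261.4
End-of-year NIIP = -1403.9 + (-261.4) = -1665.3

-1665.3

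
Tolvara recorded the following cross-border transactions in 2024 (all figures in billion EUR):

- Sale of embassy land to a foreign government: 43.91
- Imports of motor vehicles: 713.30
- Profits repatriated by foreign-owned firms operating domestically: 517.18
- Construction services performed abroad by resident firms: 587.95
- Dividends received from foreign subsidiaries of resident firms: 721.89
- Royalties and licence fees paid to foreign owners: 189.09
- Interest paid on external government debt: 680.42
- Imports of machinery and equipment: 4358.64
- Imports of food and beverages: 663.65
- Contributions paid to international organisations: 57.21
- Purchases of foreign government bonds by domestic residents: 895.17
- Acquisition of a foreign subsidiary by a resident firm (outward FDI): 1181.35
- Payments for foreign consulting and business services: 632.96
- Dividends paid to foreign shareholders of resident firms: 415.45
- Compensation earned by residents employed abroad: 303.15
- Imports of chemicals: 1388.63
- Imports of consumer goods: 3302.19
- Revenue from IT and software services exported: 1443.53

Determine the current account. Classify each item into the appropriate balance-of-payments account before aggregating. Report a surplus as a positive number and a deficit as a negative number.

-9862.20

Goods: -4358.64 - 713.30 - 1388.63 - 3302.19 - 663.65 = -10426.41
Services: 1443.53 - 632.96 + 587.95 - 189.09 = 1209.43
Primary income: -517.18 + 721.89 - 415.45 - 680.42 + 303.15 = -588.01
Secondary income: -57.21
Current account = (-10426.41) + 1209.43 + (-588.01) + (-57.21) = -9862.20
(Excluded from the current account — capital account: sale of embassy land to a foreign government 43.91; financial account: purchases of foreign government bonds by domestic residents 895.17, acquisition of a foreign subsidiary by a resident firm (outward FDI) 1181.35.)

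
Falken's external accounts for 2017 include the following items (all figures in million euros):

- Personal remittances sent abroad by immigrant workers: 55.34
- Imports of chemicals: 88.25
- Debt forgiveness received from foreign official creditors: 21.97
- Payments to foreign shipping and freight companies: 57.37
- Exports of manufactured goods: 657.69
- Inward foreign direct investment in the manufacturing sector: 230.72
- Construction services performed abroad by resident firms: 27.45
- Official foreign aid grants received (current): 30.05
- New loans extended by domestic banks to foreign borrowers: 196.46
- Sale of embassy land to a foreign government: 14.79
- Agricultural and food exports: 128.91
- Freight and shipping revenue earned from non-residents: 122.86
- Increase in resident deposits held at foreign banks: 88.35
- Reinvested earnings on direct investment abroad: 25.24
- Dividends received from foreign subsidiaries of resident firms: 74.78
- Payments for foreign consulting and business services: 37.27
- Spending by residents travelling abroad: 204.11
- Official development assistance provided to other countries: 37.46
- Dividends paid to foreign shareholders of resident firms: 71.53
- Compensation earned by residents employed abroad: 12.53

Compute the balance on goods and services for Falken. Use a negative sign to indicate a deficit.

Goods: 128.91 - 88.25 + 657.69 = 698.35
Services: 122.86 - 204.11 + 27.45 - 57.37 - 37.27 = -148.44
Trade balance = 698.35 + (-148.44) = 549.91
(Excluded from the trade balance — secondary income: personal remittances sent abroad by immigrant workers 55.34, official foreign aid grants received (current) 30.05, official development assistance provided to other countries 37.46; capital account: debt forgiveness received from foreign official creditors 21.97, sale of embassy land to a foreign government 14.79; financial account: inward foreign direct investment in the manufacturing sector 230.72, new loans extended by domestic banks to foreign borrowers 196.46, increase in resident deposits held at foreign banks 88.35; primary income: reinvested earnings on direct investment abroad 25.24, dividends received from foreign subsidiaries of resident firms 74.78, dividends paid to foreign shareholders of resident firms 71.53, compensation earned by residents employed abroad 12.53.)

549.91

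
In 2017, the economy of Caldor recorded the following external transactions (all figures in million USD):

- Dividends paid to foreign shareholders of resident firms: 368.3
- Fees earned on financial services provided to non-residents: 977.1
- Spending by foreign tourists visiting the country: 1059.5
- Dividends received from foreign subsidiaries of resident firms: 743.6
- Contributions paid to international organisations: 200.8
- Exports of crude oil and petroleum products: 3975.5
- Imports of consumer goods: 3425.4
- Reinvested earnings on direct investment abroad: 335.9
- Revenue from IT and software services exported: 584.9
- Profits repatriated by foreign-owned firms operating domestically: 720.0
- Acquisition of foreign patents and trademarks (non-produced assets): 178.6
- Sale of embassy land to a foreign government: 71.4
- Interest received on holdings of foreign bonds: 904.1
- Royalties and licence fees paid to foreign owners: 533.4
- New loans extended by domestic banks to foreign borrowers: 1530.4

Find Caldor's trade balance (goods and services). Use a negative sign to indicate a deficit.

2638.2

Goods: -3425.4 + 3975.5 = 550.1
Services: 584.9 + 977.1 + 1059.5 - 533.4 = 2088.1
Trade balance = 550.1 + 2088.1 = 2638.2
(Excluded from the trade balance — primary income: dividends paid to foreign shareholders of resident firms 368.3, dividends received from foreign subsidiaries of resident firms 743.6, reinvested earnings on direct investment abroad 335.9, profits repatriated by foreign-owned firms operating domestically 720.0, interest received on holdings of foreign bonds 904.1; secondary income: contributions paid to international organisations 200.8; capital account: acquisition of foreign patents and trademarks (non-produced assets) 178.6, sale of embassy land to a foreign government 71.4; financial account: new loans extended by domestic banks to foreign borrowers 1530.4.)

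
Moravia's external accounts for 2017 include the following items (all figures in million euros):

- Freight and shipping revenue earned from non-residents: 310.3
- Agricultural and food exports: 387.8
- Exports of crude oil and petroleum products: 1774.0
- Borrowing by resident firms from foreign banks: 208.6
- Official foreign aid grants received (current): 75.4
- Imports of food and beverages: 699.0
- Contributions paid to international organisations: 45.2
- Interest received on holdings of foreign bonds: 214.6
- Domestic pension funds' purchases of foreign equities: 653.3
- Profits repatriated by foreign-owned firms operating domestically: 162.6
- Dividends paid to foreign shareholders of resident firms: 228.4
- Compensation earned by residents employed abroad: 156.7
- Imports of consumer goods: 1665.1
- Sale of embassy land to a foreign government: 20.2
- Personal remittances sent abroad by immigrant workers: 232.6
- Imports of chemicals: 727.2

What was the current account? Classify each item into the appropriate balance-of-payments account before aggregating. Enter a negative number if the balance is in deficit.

-841.3

Goods: 1774.0 + 387.8 - 727.2 - 699.0 - 1665.1 = -929.5
Services: 310.3
Primary income: -228.4 - 162.6 + 214.6 + 156.7 = -19.7
Secondary income: 75.4 - 232.6 - 45.2 = -202.4
Current account = (-929.5) + 310.3 + (-19.7) + (-202.4) = -841.3
(Excluded from the current account — financial account: borrowing by resident firms from foreign banks 208.6, domestic pension funds' purchases of foreign equities 653.3; capital account: sale of embassy land to a foreign government 20.2.)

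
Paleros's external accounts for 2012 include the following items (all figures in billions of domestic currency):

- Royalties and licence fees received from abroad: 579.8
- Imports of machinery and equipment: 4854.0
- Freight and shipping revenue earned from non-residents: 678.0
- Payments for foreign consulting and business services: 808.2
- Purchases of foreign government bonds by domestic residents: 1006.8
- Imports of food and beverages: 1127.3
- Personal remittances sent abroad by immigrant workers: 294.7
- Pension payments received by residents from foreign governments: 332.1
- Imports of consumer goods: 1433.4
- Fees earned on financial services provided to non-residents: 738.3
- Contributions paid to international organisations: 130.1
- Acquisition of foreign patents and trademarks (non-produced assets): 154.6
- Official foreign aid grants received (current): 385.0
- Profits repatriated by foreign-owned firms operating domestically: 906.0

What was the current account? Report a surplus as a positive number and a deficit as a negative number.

-6840.5

Goods: -4854.0 - 1433.4 - 1127.3 = -7414.7
Services: -808.2 + 738.3 + 678.0 + 579.8 = 1187.9
Primary income: -906.0
Secondary income: 385.0 + 332.1 - 294.7 - 130.1 = 292.3
Current account = (-7414.7) + 1187.9 + (-906.0) + 292.3 = -6840.5
(Excluded from the current account — financial account: purchases of foreign government bonds by domestic residents 1006.8; capital account: acquisition of foreign patents and trademarks (non-produced assets) 154.6.)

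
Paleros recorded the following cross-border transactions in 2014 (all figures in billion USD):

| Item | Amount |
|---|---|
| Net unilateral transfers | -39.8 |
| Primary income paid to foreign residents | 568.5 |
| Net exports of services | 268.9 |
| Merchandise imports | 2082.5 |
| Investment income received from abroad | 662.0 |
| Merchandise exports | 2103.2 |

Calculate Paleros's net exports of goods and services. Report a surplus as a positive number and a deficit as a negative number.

Goods balance = 2103.2 - 2082.5 = 20.7
Services balance = 268.9
Trade balance (goods + services) = 20.7 + 268.9 = 289.6

289.6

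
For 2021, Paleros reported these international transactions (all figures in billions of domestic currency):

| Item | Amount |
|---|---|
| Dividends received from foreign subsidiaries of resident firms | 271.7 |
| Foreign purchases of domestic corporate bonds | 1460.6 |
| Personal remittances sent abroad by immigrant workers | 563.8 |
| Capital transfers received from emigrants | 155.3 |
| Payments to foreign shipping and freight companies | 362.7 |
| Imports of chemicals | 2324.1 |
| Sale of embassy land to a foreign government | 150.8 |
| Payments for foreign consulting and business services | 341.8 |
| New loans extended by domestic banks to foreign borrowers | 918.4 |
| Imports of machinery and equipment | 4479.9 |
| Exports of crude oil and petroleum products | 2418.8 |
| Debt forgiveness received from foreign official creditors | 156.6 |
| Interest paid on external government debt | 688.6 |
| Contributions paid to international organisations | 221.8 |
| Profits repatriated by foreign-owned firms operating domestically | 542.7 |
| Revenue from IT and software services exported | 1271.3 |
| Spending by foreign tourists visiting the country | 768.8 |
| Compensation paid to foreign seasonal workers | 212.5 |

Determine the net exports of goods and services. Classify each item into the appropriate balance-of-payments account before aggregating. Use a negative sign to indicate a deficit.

-3049.6

Goods: -2324.1 - 4479.9 + 2418.8 = -4385.2
Services: -341.8 + 1271.3 - 362.7 + 768.8 = 1335.6
Trade balance = -4385.2 + 1335.6 = -3049.6
(Excluded from the trade balance — primary income: dividends received from foreign subsidiaries of resident firms 271.7, interest paid on external government debt 688.6, profits repatriated by foreign-owned firms operating domestically 542.7, compensation paid to foreign seasonal workers 212.5; financial account: foreign purchases of domestic corporate bonds 1460.6, new loans extended by domestic banks to foreign borrowers 918.4; secondary income: personal remittances sent abroad by immigrant workers 563.8, contributions paid to international organisations 221.8; capital account: capital transfers received from emigrants 155.3, sale of embassy land to a foreign government 150.8, debt forgiveness received from foreign official creditors 156.6.)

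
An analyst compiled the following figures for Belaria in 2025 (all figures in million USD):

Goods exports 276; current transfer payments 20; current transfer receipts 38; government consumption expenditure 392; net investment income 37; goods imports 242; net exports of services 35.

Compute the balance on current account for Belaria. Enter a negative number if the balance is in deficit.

Goods balance = 276 - 242 = 34
Services balance = 35
Trade balance (goods + services) = 34 + 35 = 69
Net primary income = 37
Net secondary income = 38 - 20 = 18
Current account = 69 + 37 + 18 = 124

124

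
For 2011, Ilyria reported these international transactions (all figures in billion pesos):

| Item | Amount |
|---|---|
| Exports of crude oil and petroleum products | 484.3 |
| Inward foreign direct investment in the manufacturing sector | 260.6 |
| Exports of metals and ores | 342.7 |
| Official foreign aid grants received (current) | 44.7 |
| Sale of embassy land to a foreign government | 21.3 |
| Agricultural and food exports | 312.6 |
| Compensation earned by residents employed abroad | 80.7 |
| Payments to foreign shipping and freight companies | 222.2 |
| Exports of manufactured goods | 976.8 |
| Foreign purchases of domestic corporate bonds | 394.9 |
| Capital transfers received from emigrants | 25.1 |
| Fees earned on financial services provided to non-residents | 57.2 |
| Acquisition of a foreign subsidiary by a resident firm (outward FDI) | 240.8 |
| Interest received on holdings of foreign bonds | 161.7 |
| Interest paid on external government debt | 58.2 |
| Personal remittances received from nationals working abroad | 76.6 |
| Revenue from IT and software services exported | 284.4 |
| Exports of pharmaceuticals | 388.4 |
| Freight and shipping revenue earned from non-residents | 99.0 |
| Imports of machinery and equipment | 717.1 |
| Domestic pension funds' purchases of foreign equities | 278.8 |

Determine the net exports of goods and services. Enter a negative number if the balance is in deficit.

Goods: 312.6 + 342.7 - 717.1 + 484.3 + 976.8 + 388.4 = 1787.7
Services: 57.2 - 222.2 + 284.4 + 99.0 = 218.4
Trade balance = 1787.7 + 218.4 = 2006.1
(Excluded from the trade balance — financial account: inward foreign direct investment in the manufacturing sector 260.6, foreign purchases of domestic corporate bonds 394.9, acquisition of a foreign subsidiary by a resident firm (outward FDI) 240.8, domestic pension funds' purchases of foreign equities 278.8; secondary income: official foreign aid grants received (current) 44.7, personal remittances received from nationals working abroad 76.6; capital account: sale of embassy land to a foreign government 21.3, capital transfers received from emigrants 25.1; primary income: compensation earned by residents employed abroad 80.7, interest received on holdings of foreign bonds 161.7, interest paid on external government debt 58.2.)

2006.1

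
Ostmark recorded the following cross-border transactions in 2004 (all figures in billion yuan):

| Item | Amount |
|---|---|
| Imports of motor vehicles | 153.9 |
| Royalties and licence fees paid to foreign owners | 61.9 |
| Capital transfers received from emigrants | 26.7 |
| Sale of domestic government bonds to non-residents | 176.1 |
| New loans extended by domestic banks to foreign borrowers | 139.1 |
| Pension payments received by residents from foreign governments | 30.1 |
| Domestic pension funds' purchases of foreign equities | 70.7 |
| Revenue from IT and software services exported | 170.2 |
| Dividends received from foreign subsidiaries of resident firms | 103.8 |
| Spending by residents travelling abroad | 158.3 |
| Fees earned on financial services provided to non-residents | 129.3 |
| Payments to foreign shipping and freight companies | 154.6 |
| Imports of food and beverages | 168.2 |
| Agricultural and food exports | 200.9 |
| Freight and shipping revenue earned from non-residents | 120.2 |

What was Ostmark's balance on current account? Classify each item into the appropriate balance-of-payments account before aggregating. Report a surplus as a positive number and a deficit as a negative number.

57.6

Goods: 200.9 - 153.9 - 168.2 = -121.2
Services: 170.2 + 129.3 - 154.6 - 158.3 - 61.9 + 120.2 = 44.9
Primary income: 103.8
Secondary income: 30.1
Current account = (-121.2) + 44.9 + 103.8 + 30.1 = 57.6
(Excluded from the current account — capital account: capital transfers received from emigrants 26.7; financial account: sale of domestic government bonds to non-residents 176.1, new loans extended by domestic banks to foreign borrowers 139.1, domestic pension funds' purchases of foreign equities 70.7.)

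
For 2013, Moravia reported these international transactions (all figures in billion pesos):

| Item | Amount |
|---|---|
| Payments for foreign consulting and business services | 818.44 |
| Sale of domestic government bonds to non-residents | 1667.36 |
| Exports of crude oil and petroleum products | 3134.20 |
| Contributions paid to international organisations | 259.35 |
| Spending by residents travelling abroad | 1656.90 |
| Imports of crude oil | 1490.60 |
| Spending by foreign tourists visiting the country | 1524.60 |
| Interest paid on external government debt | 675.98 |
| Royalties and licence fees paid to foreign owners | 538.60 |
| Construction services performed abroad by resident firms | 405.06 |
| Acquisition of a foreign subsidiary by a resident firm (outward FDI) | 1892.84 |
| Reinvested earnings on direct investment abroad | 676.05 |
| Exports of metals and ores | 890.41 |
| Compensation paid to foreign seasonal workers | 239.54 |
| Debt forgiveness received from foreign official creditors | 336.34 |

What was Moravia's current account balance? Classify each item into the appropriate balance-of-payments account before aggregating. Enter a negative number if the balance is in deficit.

Goods: 890.41 - 1490.60 + 3134.20 = 2534.01
Services: -818.44 - 1656.90 - 538.60 + 1524.60 + 405.06 = -1084.28
Primary income: -239.54 - 675.98 + 676.05 = -239.47
Secondary income: -259.35
Current account = 2534.01 + (-1084.28) + (-239.47) + (-259.35) = 950.91
(Excluded from the current account — financial account: sale of domestic government bonds to non-residents 1667.36, acquisition of a foreign subsidiary by a resident firm (outward FDI) 1892.84; capital account: debt forgiveness received from foreign official creditors 336.34.)

950.91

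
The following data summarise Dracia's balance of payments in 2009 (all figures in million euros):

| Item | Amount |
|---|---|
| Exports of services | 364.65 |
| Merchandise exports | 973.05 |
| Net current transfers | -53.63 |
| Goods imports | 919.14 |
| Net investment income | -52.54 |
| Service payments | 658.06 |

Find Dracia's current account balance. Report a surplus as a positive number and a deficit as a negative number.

Goods balance = 973.05 - 919.14 = 53.91
Services balance = 364.65 - 658.06 = -293.41
Trade balance (goods + services) = 53.91 + (-293.41) = -239.50
Net primary income = -52.54
Net secondary income = -53.63
Current account = -239.50 + (-52.54) + (-53.63) = -345.67

-345.67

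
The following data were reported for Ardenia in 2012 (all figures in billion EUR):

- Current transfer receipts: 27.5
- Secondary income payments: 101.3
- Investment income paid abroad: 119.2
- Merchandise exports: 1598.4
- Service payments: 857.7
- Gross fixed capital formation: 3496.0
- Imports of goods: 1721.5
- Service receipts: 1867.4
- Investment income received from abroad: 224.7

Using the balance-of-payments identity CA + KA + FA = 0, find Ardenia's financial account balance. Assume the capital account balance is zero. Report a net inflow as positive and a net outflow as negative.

-918.3

Goods balance = 1598.4 - 1721.5 = -123.1
Services balance = 1867.4 - 857.7 = 1009.7
Trade balance (goods + services) = -123.1 + 1009.7 = 886.6
Net primary income = 224.7 - 119.2 = 105.5
Net secondary income = 27.5 - 101.3 = -73.8
Current account = 886.6 + 105.5 + (-73.8) = 918.3
Financial account = -(918.3) = -918.3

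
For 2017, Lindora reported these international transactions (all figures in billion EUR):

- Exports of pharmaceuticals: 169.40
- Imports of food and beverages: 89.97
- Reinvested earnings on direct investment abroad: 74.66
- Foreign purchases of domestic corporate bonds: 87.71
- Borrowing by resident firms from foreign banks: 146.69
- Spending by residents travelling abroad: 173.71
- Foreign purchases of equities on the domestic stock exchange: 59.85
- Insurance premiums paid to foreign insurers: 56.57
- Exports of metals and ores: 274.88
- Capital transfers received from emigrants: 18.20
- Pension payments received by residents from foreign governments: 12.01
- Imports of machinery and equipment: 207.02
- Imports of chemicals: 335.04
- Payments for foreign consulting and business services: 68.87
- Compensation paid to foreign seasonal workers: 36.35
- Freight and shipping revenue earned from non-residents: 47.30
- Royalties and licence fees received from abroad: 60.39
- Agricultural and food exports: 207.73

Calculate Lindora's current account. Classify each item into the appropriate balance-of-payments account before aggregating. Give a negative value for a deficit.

Goods: -207.02 - 89.97 - 335.04 + 207.73 + 274.88 + 169.40 = 19.98
Services: -173.71 + 60.39 - 68.87 + 47.30 - 56.57 = -191.46
Primary income: 74.66 - 36.35 = 38.31
Secondary income: 12.01
Current account = 19.98 + (-191.46) + 38.31 + 12.01 = -121.16
(Excluded from the current account — financial account: foreign purchases of domestic corporate bonds 87.71, borrowing by resident firms from foreign banks 146.69, foreign purchases of equities on the domestic stock exchange 59.85; capital account: capital transfers received from emigrants 18.20.)

-121.16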